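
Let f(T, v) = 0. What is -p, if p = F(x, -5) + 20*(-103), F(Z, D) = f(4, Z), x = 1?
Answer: 2060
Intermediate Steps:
F(Z, D) = 0
p = -2060 (p = 0 + 20*(-103) = 0 - 2060 = -2060)
-p = -1*(-2060) = 2060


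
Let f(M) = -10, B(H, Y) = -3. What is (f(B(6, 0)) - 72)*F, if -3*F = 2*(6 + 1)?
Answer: 1148/3 ≈ 382.67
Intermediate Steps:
F = -14/3 (F = -2*(6 + 1)/3 = -2*7/3 = -⅓*14 = -14/3 ≈ -4.6667)
(f(B(6, 0)) - 72)*F = (-10 - 72)*(-14/3) = -82*(-14/3) = 1148/3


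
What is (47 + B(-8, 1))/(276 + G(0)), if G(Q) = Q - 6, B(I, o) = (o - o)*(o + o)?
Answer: 47/270 ≈ 0.17407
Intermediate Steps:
B(I, o) = 0 (B(I, o) = 0*(2*o) = 0)
G(Q) = -6 + Q
(47 + B(-8, 1))/(276 + G(0)) = (47 + 0)/(276 + (-6 + 0)) = 47/(276 - 6) = 47/270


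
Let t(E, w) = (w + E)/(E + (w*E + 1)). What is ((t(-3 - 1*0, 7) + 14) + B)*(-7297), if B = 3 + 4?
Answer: -3495263/23 ≈ -1.5197e+5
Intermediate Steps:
t(E, w) = (E + w)/(1 + E + E*w) (t(E, w) = (E + w)/(E + (E*w + 1)) = (E + w)/(E + (1 + E*w)) = (E + w)/(1 + E + E*w))
B = 7
((t(-3 - 1*0, 7) + 14) + B)*(-7297) = ((((-3 - 1*0) + 7)/(1 + (-3 - 1*0) + (-3 - 1*0)*7) + 14) + 7)*(-7297) = ((((-3 + 0) + 7)/(1 + (-3 + 0) + (-3 + 0)*7) + 14) + 7)*(-7297) = (((-3 + 7)/(1 - 3 - 3*7) + 14) + 7)*(-7297) = ((4/(1 - 3 - 21) + 14) + 7)*(-7297) = ((4/(-23) + 14) + 7)*(-7297) = ((-1/23*4 + 14) + 7)*(-7297) = ((-4/23 + 14) + 7)*(-7297) = (318/23 + 7)*(-7297) = (479/23)*(-7297) = -3495263/23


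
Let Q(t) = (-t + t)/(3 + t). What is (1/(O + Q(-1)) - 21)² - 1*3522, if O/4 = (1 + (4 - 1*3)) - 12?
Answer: -4927919/1600 ≈ -3079.9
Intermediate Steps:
O = -40 (O = 4*((1 + (4 - 1*3)) - 12) = 4*((1 + (4 - 3)) - 12) = 4*((1 + 1) - 12) = 4*(2 - 12) = 4*(-10) = -40)
Q(t) = 0 (Q(t) = 0/(3 + t) = 0)
(1/(O + Q(-1)) - 21)² - 1*3522 = (1/(-40 + 0) - 21)² - 1*3522 = (1/(-40) - 21)² - 3522 = (-1/40 - 21)² - 3522 = (-841/40)² - 3522 = 707281/1600 - 3522 = -4927919/1600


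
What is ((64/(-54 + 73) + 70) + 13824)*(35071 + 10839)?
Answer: 12122535500/19 ≈ 6.3803e+8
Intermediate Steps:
((64/(-54 + 73) + 70) + 13824)*(35071 + 10839) = ((64/19 + 70) + 13824)*45910 = (1394/19 + 13824)*45910 = (264050/19)*45910 = 12122535500/19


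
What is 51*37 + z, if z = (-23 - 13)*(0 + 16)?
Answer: 1311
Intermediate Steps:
z = -576 (z = -36*16 = -576)
51*37 + z = 51*37 - 576 = 1887 - 576 = 1311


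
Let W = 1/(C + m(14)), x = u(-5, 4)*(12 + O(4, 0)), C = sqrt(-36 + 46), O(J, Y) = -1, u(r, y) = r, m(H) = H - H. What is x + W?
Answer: -55 + sqrt(10)/10 ≈ -54.684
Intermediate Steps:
m(H) = 0
C = sqrt(10) ≈ 3.1623
x = -55 (x = -5*(12 - 1) = -5*11 = -55)
W = sqrt(10)/10 (W = 1/(sqrt(10) + 0) = 1/(sqrt(10)) = sqrt(10)/10 ≈ 0.31623)
x + W = -55 + sqrt(10)/10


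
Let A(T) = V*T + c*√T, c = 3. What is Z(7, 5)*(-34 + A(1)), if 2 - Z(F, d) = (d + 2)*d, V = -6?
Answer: 1221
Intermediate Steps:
Z(F, d) = 2 - d*(2 + d) (Z(F, d) = 2 - (d + 2)*d = 2 - (2 + d)*d = 2 - d*(2 + d))
A(T) = -6*T + 3*√T
Z(7, 5)*(-34 + A(1)) = (2 - 1*5² - 2*5)*(-34 + (-6*1 + 3*√1)) = (2 - 1*25 - 10)*(-34 + (-6 + 3*1)) = (2 - 25 - 10)*(-34 + (-6 + 3)) = -33*(-34 - 3) = -33*(-37) = 1221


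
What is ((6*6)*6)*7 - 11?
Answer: 1501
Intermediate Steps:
((6*6)*6)*7 - 11 = (36*6)*7 - 11 = 216*7 - 11 = 1512 - 11 = 1501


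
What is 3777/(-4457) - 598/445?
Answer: -4346051/1983365 ≈ -2.1912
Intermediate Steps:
3777/(-4457) - 598/445 = 3777*(-1/4457) - 598*1/445 = -3777/4457 - 598/445 = -4346051/1983365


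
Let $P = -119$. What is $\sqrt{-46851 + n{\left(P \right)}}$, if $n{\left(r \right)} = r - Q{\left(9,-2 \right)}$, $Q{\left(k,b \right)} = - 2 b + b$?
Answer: $2 i \sqrt{11743} \approx 216.73 i$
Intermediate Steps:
$Q{\left(k,b \right)} = - b$
$n{\left(r \right)} = -2 + r$ ($n{\left(r \right)} = r - \left(-1\right) \left(-2\right) = r - 2 = -2 + r$)
$\sqrt{-46851 + n{\left(P \right)}} = \sqrt{-46851 - 121} = \sqrt{-46972} = 2 i \sqrt{11743}$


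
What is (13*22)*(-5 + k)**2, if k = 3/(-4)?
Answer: 75647/8 ≈ 9455.9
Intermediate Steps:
k = -3/4 (k = 3*(-1/4) = -3/4 ≈ -0.75000)
(13*22)*(-5 + k)**2 = (13*22)*(-5 - 3/4)**2 = 286*(-23/4)**2 = 286*(529/16) = 75647/8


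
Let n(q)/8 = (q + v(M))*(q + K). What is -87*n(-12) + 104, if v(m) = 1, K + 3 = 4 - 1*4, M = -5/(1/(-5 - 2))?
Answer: -114736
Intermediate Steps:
M = 35 (M = -5/(1/(-7)) = -5/(-⅐) = -5*(-7) = 35)
K = -3 (K = -3 + (4 - 1*4) = -3 + (4 - 4) = -3 + 0 = -3)
n(q) = 8*(1 + q)*(-3 + q) (n(q) = 8*((q + 1)*(q - 3)) = 8*((1 + q)*(-3 + q)) = 8*(1 + q)*(-3 + q))
-87*n(-12) + 104 = -87*(-24 - 16*(-12) + 8*(-12)²) + 104 = -87*(-24 + 192 + 8*144) + 104 = -87*(-24 + 192 + 1152) + 104 = -87*1320 + 104 = -114840 + 104 = -114736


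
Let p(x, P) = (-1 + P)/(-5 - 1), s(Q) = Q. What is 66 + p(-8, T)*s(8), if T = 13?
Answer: 50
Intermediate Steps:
p(x, P) = 1/6 - P/6 (p(x, P) = (-1 + P)/(-6) = (-1 + P)*(-1/6) = 1/6 - P/6)
66 + p(-8, T)*s(8) = 66 + (1/6 - 1/6*13)*8 = 66 + (1/6 - 13/6)*8 = 66 - 2*8 = 66 - 16 = 50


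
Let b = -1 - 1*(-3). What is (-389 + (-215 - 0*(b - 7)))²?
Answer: 364816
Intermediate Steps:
b = 2 (b = -1 + 3 = 2)
(-389 + (-215 - 0*(b - 7)))² = (-389 + (-215 - 0*(2 - 7)))² = (-389 + (-215 - 0*(-5)))² = (-389 + (-215 - 1*0))² = (-389 + (-215 + 0))² = (-389 - 215)² = (-604)² = 364816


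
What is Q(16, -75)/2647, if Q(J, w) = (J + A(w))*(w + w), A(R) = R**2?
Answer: -846150/2647 ≈ -319.66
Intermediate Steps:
Q(J, w) = 2*w*(J + w**2) (Q(J, w) = (J + w**2)*(w + w) = (J + w**2)*(2*w) = 2*w*(J + w**2))
Q(16, -75)/2647 = (2*(-75)*(16 + (-75)**2))/2647 = (2*(-75)*(16 + 5625))*(1/2647) = (2*(-75)*5641)*(1/2647) = -846150*1/2647 = -846150/2647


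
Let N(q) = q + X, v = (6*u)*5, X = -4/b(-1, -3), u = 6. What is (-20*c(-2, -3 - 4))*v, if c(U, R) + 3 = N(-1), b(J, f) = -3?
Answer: 9600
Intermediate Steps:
X = 4/3 (X = -4/(-3) = -4*(-⅓) = 4/3 ≈ 1.3333)
v = 180 (v = (6*6)*5 = 36*5 = 180)
N(q) = 4/3 + q (N(q) = q + 4/3 = 4/3 + q)
c(U, R) = -8/3 (c(U, R) = -3 + (4/3 - 1) = -3 + ⅓ = -8/3)
(-20*c(-2, -3 - 4))*v = -20*(-8/3)*180 = (160/3)*180 = 9600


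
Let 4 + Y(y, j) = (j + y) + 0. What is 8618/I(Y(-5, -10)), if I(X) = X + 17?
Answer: -4309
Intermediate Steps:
Y(y, j) = -4 + j + y (Y(y, j) = -4 + ((j + y) + 0) = -4 + (j + y) = -4 + j + y)
I(X) = 17 + X
8618/I(Y(-5, -10)) = 8618/(17 + (-4 - 10 - 5)) = 8618/(17 - 19) = 8618/(-2) = 8618*(-1/2) = -4309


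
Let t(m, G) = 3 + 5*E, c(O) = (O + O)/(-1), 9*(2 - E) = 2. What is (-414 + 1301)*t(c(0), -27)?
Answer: 94909/9 ≈ 10545.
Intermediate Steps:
E = 16/9 (E = 2 - ⅑*2 = 2 - 2/9 = 16/9 ≈ 1.7778)
c(O) = -2*O (c(O) = (2*O)*(-1) = -2*O)
t(m, G) = 107/9 (t(m, G) = 3 + 5*(16/9) = 3 + 80/9 = 107/9)
(-414 + 1301)*t(c(0), -27) = (-414 + 1301)*(107/9) = 887*(107/9) = 94909/9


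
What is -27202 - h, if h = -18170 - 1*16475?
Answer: 7443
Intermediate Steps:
h = -34645 (h = -18170 - 16475 = -34645)
-27202 - h = -27202 - 1*(-34645) = -27202 + 34645 = 7443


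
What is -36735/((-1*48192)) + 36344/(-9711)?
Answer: -464918821/155997504 ≈ -2.9803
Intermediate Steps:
-36735/((-1*48192)) + 36344/(-9711) = -36735/(-48192) + 36344*(-1/9711) = -36735*(-1/48192) - 36344/9711 = 12245/16064 - 36344/9711 = -464918821/155997504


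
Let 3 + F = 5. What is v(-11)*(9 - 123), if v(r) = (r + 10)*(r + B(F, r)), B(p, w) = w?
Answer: -2508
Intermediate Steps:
F = 2 (F = -3 + 5 = 2)
v(r) = 2*r*(10 + r) (v(r) = (r + 10)*(r + r) = (10 + r)*(2*r) = 2*r*(10 + r))
v(-11)*(9 - 123) = (2*(-11)*(10 - 11))*(9 - 123) = (2*(-11)*(-1))*(-114) = 22*(-114) = -2508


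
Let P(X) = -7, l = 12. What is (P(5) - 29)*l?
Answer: -432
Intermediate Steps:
(P(5) - 29)*l = (-7 - 29)*12 = -36*12 = -432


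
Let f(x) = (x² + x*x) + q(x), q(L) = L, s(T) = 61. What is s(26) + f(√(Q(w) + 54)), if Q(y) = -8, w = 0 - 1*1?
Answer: 153 + √46 ≈ 159.78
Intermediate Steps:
w = -1 (w = 0 - 1 = -1)
f(x) = x + 2*x² (f(x) = (x² + x*x) + x = (x² + x²) + x = 2*x² + x = x + 2*x²)
s(26) + f(√(Q(w) + 54)) = 61 + √(-8 + 54)*(1 + 2*√(-8 + 54)) = 61 + √46*(1 + 2*√46)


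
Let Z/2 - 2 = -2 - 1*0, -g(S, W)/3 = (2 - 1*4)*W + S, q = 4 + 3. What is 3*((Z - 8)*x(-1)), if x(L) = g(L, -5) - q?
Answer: 816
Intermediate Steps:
q = 7
g(S, W) = -3*S + 6*W (g(S, W) = -3*((2 - 1*4)*W + S) = -3*((2 - 4)*W + S) = -3*(-2*W + S) = -3*(S - 2*W) = -3*S + 6*W)
Z = 0 (Z = 4 + 2*(-2 - 1*0) = 4 + 2*(-2 + 0) = 4 + 2*(-2) = 4 - 4 = 0)
x(L) = -37 - 3*L (x(L) = (-3*L + 6*(-5)) - 1*7 = (-3*L - 30) - 7 = (-30 - 3*L) - 7 = -37 - 3*L)
3*((Z - 8)*x(-1)) = 3*((0 - 8)*(-37 - 3*(-1))) = 3*(-8*(-37 + 3)) = 3*(-8*(-34)) = 3*272 = 816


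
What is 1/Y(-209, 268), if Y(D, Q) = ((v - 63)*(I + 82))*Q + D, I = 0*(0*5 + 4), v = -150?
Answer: -1/4681097 ≈ -2.1363e-7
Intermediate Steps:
I = 0 (I = 0*(0 + 4) = 0*4 = 0)
Y(D, Q) = D - 17466*Q (Y(D, Q) = ((-150 - 63)*(0 + 82))*Q + D = (-213*82)*Q + D = -17466*Q + D = D - 17466*Q)
1/Y(-209, 268) = 1/(-209 - 17466*268) = 1/(-209 - 4680888) = 1/(-4681097) = -1/4681097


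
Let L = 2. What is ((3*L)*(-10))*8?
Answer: -480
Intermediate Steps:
((3*L)*(-10))*8 = ((3*2)*(-10))*8 = (6*(-10))*8 = -60*8 = -480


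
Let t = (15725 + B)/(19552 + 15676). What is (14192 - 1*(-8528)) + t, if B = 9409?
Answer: 400202647/17614 ≈ 22721.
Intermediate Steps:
t = 12567/17614 (t = (15725 + 9409)/(19552 + 15676) = 25134/35228 = 25134*(1/35228) = 12567/17614 ≈ 0.71347)
(14192 - 1*(-8528)) + t = (14192 - 1*(-8528)) + 12567/17614 = (14192 + 8528) + 12567/17614 = 22720 + 12567/17614 = 400202647/17614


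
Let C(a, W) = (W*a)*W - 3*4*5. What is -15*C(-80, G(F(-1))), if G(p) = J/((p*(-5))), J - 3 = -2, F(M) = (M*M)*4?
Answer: 903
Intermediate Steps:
F(M) = 4*M² (F(M) = M²*4 = 4*M²)
J = 1 (J = 3 - 2 = 1)
G(p) = -1/(5*p) (G(p) = 1/(p*(-5)) = 1/(-5*p) = 1*(-1/(5*p)) = -1/(5*p))
C(a, W) = -60 + a*W² (C(a, W) = a*W² - 12*5 = a*W² - 60 = -60 + a*W²)
-15*C(-80, G(F(-1))) = -15*(-60 - 80*(-1/(5*(4*(-1)²)))²) = -15*(-60 - 80*(-1/(5*(4*1)))²) = -15*(-60 - 80*(-⅕/4)²) = -15*(-60 - 80*(-⅕*¼)²) = -15*(-60 - 80*(-1/20)²) = -15*(-60 - 80*1/400) = -15*(-60 - ⅕) = -15*(-301/5) = 903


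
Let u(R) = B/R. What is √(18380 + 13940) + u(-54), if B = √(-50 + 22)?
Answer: 8*√505 - I*√7/27 ≈ 179.78 - 0.097991*I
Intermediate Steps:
B = 2*I*√7 (B = √(-28) = 2*I*√7 ≈ 5.2915*I)
u(R) = 2*I*√7/R (u(R) = (2*I*√7)/R = 2*I*√7/R)
√(18380 + 13940) + u(-54) = √(18380 + 13940) + 2*I*√7/(-54) = √32320 + 2*I*√7*(-1/54) = 8*√505 - I*√7/27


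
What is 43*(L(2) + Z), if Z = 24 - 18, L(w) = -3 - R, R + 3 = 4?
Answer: 86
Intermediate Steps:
R = 1 (R = -3 + 4 = 1)
L(w) = -4 (L(w) = -3 - 1*1 = -3 - 1 = -4)
Z = 6
43*(L(2) + Z) = 43*(-4 + 6) = 43*2 = 86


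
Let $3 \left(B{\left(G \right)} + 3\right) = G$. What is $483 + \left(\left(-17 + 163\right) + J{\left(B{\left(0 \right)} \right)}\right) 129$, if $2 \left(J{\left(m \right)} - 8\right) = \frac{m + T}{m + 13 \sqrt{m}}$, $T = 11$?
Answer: $20346 - 13 i \sqrt{3} \approx 20346.0 - 22.517 i$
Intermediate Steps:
$B{\left(G \right)} = -3 + \frac{G}{3}$
$J{\left(m \right)} = 8 + \frac{11 + m}{2 \left(m + 13 \sqrt{m}\right)}$ ($J{\left(m \right)} = 8 + \frac{\left(m + 11\right) \frac{1}{m + 13 \sqrt{m}}}{2} = 8 + \frac{\left(11 + m\right) \frac{1}{m + 13 \sqrt{m}}}{2} = 8 + \frac{\frac{1}{m + 13 \sqrt{m}} \left(11 + m\right)}{2} = 8 + \frac{11 + m}{2 \left(m + 13 \sqrt{m}\right)}$)
$483 + \left(\left(-17 + 163\right) + J{\left(B{\left(0 \right)} \right)}\right) 129 = 483 + \left(\left(-17 + 163\right) + \frac{11 + 17 \left(-3 + \frac{1}{3} \cdot 0\right) + 208 \sqrt{-3 + \frac{1}{3} \cdot 0}}{2 \left(\left(-3 + \frac{1}{3} \cdot 0\right) + 13 \sqrt{-3 + \frac{1}{3} \cdot 0}\right)}\right) 129 = 483 + \left(146 + \frac{11 + 17 \left(-3 + 0\right) + 208 \sqrt{-3 + 0}}{2 \left(\left(-3 + 0\right) + 13 \sqrt{-3 + 0}\right)}\right) 129 = 483 + \left(146 + \frac{11 + 17 \left(-3\right) + 208 \sqrt{-3}}{2 \left(-3 + 13 \sqrt{-3}\right)}\right) 129 = 483 + \left(146 + \frac{11 - 51 + 208 i \sqrt{3}}{2 \left(-3 + 13 i \sqrt{3}\right)}\right) 129 = 483 + \left(146 + \frac{-40 + 208 i \sqrt{3}}{2 \left(-3 + 13 i \sqrt{3}\right)}\right) 129 = 483 + \left(18834 + \frac{129 \left(-40 + 208 i \sqrt{3}\right)}{2 \left(-3 + 13 i \sqrt{3}\right)}\right) = 19317 + \frac{129 \left(-40 + 208 i \sqrt{3}\right)}{2 \left(-3 + 13 i \sqrt{3}\right)}$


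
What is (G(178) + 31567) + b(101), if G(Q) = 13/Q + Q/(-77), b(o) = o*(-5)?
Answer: 425705089/13706 ≈ 31060.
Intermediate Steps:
b(o) = -5*o
G(Q) = 13/Q - Q/77 (G(Q) = 13/Q + Q*(-1/77) = 13/Q - Q/77)
(G(178) + 31567) + b(101) = ((13/178 - 1/77*178) + 31567) - 5*101 = ((13*(1/178) - 178/77) + 31567) - 505 = ((13/178 - 178/77) + 31567) - 505 = (-30683/13706 + 31567) - 505 = 432626619/13706 - 505 = 425705089/13706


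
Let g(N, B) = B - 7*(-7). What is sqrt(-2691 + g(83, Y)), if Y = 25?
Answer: I*sqrt(2617) ≈ 51.157*I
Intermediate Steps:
g(N, B) = 49 + B (g(N, B) = B + 49 = 49 + B)
sqrt(-2691 + g(83, Y)) = sqrt(-2691 + (49 + 25)) = sqrt(-2691 + 74) = sqrt(-2617) = I*sqrt(2617)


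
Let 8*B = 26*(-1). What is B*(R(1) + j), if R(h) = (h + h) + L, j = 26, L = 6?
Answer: -221/2 ≈ -110.50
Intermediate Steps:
R(h) = 6 + 2*h (R(h) = (h + h) + 6 = 2*h + 6 = 6 + 2*h)
B = -13/4 (B = (26*(-1))/8 = (⅛)*(-26) = -13/4 ≈ -3.2500)
B*(R(1) + j) = -13*((6 + 2*1) + 26)/4 = -13*((6 + 2) + 26)/4 = -13*(8 + 26)/4 = -13/4*34 = -221/2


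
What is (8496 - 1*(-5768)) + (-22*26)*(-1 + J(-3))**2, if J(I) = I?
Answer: 5112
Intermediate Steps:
(8496 - 1*(-5768)) + (-22*26)*(-1 + J(-3))**2 = (8496 - 1*(-5768)) + (-22*26)*(-1 - 3)**2 = (8496 + 5768) - 572*(-4)**2 = 14264 - 572*16 = 14264 - 9152 = 5112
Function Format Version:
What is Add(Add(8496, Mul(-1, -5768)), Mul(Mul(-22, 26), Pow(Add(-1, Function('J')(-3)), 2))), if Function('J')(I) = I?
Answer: 5112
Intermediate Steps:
Add(Add(8496, Mul(-1, -5768)), Mul(Mul(-22, 26), Pow(Add(-1, Function('J')(-3)), 2))) = Add(Add(8496, Mul(-1, -5768)), Mul(Mul(-22, 26), Pow(Add(-1, -3), 2))) = Add(Add(8496, 5768), Mul(-572, Pow(-4, 2))) = Add(14264, Mul(-572, 16)) = Add(14264, -9152) = 5112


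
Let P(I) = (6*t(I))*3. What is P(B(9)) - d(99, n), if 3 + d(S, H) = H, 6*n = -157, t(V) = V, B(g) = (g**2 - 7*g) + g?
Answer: 3091/6 ≈ 515.17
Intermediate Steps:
B(g) = g**2 - 6*g
n = -157/6 (n = (1/6)*(-157) = -157/6 ≈ -26.167)
d(S, H) = -3 + H
P(I) = 18*I (P(I) = (6*I)*3 = 18*I)
P(B(9)) - d(99, n) = 18*(9*(-6 + 9)) - (-3 - 157/6) = 18*(9*3) - 1*(-175/6) = 18*27 + 175/6 = 486 + 175/6 = 3091/6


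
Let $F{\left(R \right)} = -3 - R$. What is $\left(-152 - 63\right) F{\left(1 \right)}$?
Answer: $860$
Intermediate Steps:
$\left(-152 - 63\right) F{\left(1 \right)} = \left(-152 - 63\right) \left(-3 - 1\right) = - 215 \left(-3 - 1\right) = \left(-215\right) \left(-4\right) = 860$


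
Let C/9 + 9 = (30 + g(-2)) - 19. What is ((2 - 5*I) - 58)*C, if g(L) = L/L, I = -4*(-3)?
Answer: -3132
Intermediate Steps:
I = 12
g(L) = 1
C = 27 (C = -81 + 9*((30 + 1) - 19) = -81 + 9*(31 - 19) = -81 + 9*12 = -81 + 108 = 27)
((2 - 5*I) - 58)*C = ((2 - 5*12) - 58)*27 = ((2 - 60) - 58)*27 = (-58 - 58)*27 = -116*27 = -3132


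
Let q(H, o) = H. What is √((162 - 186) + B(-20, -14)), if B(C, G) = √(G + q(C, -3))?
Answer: √(-24 + I*√34) ≈ 0.59084 + 4.9345*I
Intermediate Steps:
B(C, G) = √(C + G) (B(C, G) = √(G + C) = √(C + G))
√((162 - 186) + B(-20, -14)) = √((162 - 186) + √(-20 - 14)) = √(-24 + √(-34)) = √(-24 + I*√34)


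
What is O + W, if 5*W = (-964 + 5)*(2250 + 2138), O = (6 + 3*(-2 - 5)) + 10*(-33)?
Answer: -4209817/5 ≈ -8.4196e+5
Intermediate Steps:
O = -345 (O = (6 + 3*(-7)) - 330 = (6 - 21) - 330 = -15 - 330 = -345)
W = -4208092/5 (W = ((-964 + 5)*(2250 + 2138))/5 = (-959*4388)/5 = (1/5)*(-4208092) = -4208092/5 ≈ -8.4162e+5)
O + W = -345 - 4208092/5 = -4209817/5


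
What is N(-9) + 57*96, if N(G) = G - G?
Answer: 5472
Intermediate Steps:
N(G) = 0
N(-9) + 57*96 = 0 + 57*96 = 0 + 5472 = 5472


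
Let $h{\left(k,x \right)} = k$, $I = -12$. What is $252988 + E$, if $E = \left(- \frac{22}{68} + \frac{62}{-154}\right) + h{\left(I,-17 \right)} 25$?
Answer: $\frac{661535283}{2618} \approx 2.5269 \cdot 10^{5}$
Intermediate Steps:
$E = - \frac{787301}{2618}$ ($E = \left(- \frac{22}{68} + \frac{62}{-154}\right) - 300 = \left(\left(-22\right) \frac{1}{68} + 62 \left(- \frac{1}{154}\right)\right) - 300 = \left(- \frac{11}{34} - \frac{31}{77}\right) - 300 = - \frac{1901}{2618} - 300 = - \frac{787301}{2618} \approx -300.73$)
$252988 + E = 252988 - \frac{787301}{2618} = \frac{661535283}{2618}$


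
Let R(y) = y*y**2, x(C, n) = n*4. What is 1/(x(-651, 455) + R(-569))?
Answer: -1/184218189 ≈ -5.4283e-9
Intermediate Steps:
x(C, n) = 4*n
R(y) = y**3
1/(x(-651, 455) + R(-569)) = 1/(4*455 + (-569)**3) = 1/(1820 - 184220009) = 1/(-184218189) = -1/184218189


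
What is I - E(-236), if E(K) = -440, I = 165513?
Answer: 165953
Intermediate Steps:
I - E(-236) = 165513 - 1*(-440) = 165513 + 440 = 165953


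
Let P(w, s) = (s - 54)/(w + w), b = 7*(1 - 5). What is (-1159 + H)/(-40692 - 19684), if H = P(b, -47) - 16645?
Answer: 996923/3381056 ≈ 0.29486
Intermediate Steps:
b = -28 (b = 7*(-4) = -28)
P(w, s) = (-54 + s)/(2*w) (P(w, s) = (-54 + s)/((2*w)) = (-54 + s)*(1/(2*w)) = (-54 + s)/(2*w))
H = -932019/56 (H = (½)*(-54 - 47)/(-28) - 16645 = (½)*(-1/28)*(-101) - 16645 = 101/56 - 16645 = -932019/56 ≈ -16643.)
(-1159 + H)/(-40692 - 19684) = (-1159 - 932019/56)/(-40692 - 19684) = -996923/56/(-60376) = -996923/56*(-1/60376) = 996923/3381056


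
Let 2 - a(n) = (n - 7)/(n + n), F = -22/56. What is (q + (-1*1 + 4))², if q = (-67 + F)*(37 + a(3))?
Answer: 114083761/16 ≈ 7.1302e+6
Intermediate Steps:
F = -11/28 (F = -22*1/56 = -11/28 ≈ -0.39286)
a(n) = 2 - (-7 + n)/(2*n) (a(n) = 2 - (n - 7)/(n + n) = 2 - (-7 + n)/(2*n))
q = -10693/4 (q = (-67 - 11/28)*(37 + (½)*(7 + 3*3)/3) = -1887*(37 + (½)*(⅓)*(7 + 9))/28 = -1887*(37 + (½)*(⅓)*16)/28 = -1887*(37 + 8/3)/28 = -1887/28*119/3 = -10693/4 ≈ -2673.3)
(q + (-1*1 + 4))² = (-10693/4 + (-1*1 + 4))² = (-10693/4 + (-1 + 4))² = (-10693/4 + 3)² = (-10681/4)² = 114083761/16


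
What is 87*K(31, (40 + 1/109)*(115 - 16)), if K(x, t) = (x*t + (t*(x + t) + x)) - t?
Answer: 16466452158741/11881 ≈ 1.3859e+9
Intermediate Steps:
K(x, t) = x - t + t*x + t*(t + x) (K(x, t) = (t*x + (t*(t + x) + x)) - t = (t*x + (x + t*(t + x))) - t = (x + t*x + t*(t + x)) - t = x - t + t*x + t*(t + x))
87*K(31, (40 + 1/109)*(115 - 16)) = 87*(31 + ((40 + 1/109)*(115 - 16))² - (40 + 1/109)*(115 - 16) + 2*((40 + 1/109)*(115 - 16))*31) = 87*(31 + ((40 + 1/109)*99)² - (40 + 1/109)*99 + 2*((40 + 1/109)*99)*31) = 87*(31 + ((4361/109)*99)² - 4361*99/109 + 2*((4361/109)*99)*31) = 87*(31 + (431739/109)² - 1*431739/109 + 2*(431739/109)*31) = 87*(31 + 186398564121/11881 - 431739/109 + 26767818/109) = 87*(189269565043/11881) = 16466452158741/11881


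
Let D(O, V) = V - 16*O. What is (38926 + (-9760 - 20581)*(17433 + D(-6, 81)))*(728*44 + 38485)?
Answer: -37674841445428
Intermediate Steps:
(38926 + (-9760 - 20581)*(17433 + D(-6, 81)))*(728*44 + 38485) = (38926 + (-9760 - 20581)*(17433 + (81 - 16*(-6))))*(728*44 + 38485) = (38926 - 30341*(17433 + (81 + 96)))*(32032 + 38485) = (38926 - 30341*(17433 + 177))*70517 = (38926 - 30341*17610)*70517 = (38926 - 534305010)*70517 = -534266084*70517 = -37674841445428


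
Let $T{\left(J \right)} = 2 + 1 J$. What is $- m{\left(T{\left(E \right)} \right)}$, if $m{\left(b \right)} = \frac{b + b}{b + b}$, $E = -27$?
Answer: $-1$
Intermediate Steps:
$T{\left(J \right)} = 2 + J$
$m{\left(b \right)} = 1$ ($m{\left(b \right)} = \frac{2 b}{2 b} = 2 b \frac{1}{2 b} = 1$)
$- m{\left(T{\left(E \right)} \right)} = \left(-1\right) 1 = -1$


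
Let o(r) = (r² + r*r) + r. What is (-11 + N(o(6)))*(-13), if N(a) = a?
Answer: -871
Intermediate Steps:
o(r) = r + 2*r² (o(r) = (r² + r²) + r = 2*r² + r = r + 2*r²)
(-11 + N(o(6)))*(-13) = (-11 + 6*(1 + 2*6))*(-13) = (-11 + 6*(1 + 12))*(-13) = (-11 + 6*13)*(-13) = (-11 + 78)*(-13) = 67*(-13) = -871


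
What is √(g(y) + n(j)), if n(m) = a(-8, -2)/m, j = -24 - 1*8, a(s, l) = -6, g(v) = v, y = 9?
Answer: 7*√3/4 ≈ 3.0311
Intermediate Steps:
j = -32 (j = -24 - 8 = -32)
n(m) = -6/m
√(g(y) + n(j)) = √(9 - 6/(-32)) = √(9 - 6*(-1/32)) = √(9 + 3/16) = √(147/16) = 7*√3/4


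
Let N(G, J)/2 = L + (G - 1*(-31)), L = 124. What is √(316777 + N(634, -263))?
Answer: √318355 ≈ 564.23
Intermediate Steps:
N(G, J) = 310 + 2*G (N(G, J) = 2*(124 + (G - 1*(-31))) = 2*(124 + (G + 31)) = 2*(124 + (31 + G)) = 2*(155 + G) = 310 + 2*G)
√(316777 + N(634, -263)) = √(316777 + (310 + 2*634)) = √(316777 + (310 + 1268)) = √(316777 + 1578) = √318355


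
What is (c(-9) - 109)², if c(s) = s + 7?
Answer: 12321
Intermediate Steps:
c(s) = 7 + s
(c(-9) - 109)² = ((7 - 9) - 109)² = (-2 - 109)² = (-111)² = 12321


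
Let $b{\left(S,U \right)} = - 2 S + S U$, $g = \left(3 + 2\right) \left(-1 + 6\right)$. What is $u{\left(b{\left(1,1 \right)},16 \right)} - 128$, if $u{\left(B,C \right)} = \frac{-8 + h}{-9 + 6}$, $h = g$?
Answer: $- \frac{401}{3} \approx -133.67$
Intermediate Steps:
$g = 25$ ($g = 5 \cdot 5 = 25$)
$h = 25$
$u{\left(B,C \right)} = - \frac{17}{3}$ ($u{\left(B,C \right)} = \frac{-8 + 25}{-9 + 6} = \frac{17}{-3} = 17 \left(- \frac{1}{3}\right) = - \frac{17}{3}$)
$u{\left(b{\left(1,1 \right)},16 \right)} - 128 = - \frac{17}{3} - 128 = - \frac{401}{3}$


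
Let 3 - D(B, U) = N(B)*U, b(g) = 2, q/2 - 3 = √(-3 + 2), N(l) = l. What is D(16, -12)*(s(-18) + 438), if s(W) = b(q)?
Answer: 85800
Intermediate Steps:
q = 6 + 2*I (q = 6 + 2*√(-3 + 2) = 6 + 2*√(-1) = 6 + 2*I ≈ 6.0 + 2.0*I)
s(W) = 2
D(B, U) = 3 - B*U
D(16, -12)*(s(-18) + 438) = (3 - 1*16*(-12))*(2 + 438) = (3 + 192)*440 = 195*440 = 85800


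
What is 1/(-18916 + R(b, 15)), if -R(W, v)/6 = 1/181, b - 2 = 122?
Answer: -181/3423802 ≈ -5.2865e-5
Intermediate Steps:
b = 124 (b = 2 + 122 = 124)
R(W, v) = -6/181
1/(-18916 + R(b, 15)) = 1/(-18916 - 6/181) = 1/(-3423802/181) = -181/3423802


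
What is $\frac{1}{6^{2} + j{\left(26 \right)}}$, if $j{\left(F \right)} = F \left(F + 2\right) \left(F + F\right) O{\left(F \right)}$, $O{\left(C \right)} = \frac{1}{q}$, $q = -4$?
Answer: $- \frac{1}{9428} \approx -0.00010607$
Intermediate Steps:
$O{\left(C \right)} = - \frac{1}{4}$ ($O{\left(C \right)} = \frac{1}{-4} = - \frac{1}{4}$)
$j{\left(F \right)} = - \frac{F^{2} \left(2 + F\right)}{2}$ ($j{\left(F \right)} = F \left(F + 2\right) \left(F + F\right) \left(- \frac{1}{4}\right) = F \left(2 + F\right) 2 F \left(- \frac{1}{4}\right) = F 2 F \left(2 + F\right) \left(- \frac{1}{4}\right) = 2 F^{2} \left(2 + F\right) \left(- \frac{1}{4}\right) = - \frac{F^{2} \left(2 + F\right)}{2}$)
$\frac{1}{6^{2} + j{\left(26 \right)}} = \frac{1}{6^{2} + \frac{26^{2} \left(-2 - 26\right)}{2}} = \frac{1}{36 + \frac{1}{2} \cdot 676 \left(-2 - 26\right)} = \frac{1}{36 + \frac{1}{2} \cdot 676 \left(-28\right)} = \frac{1}{36 - 9464} = \frac{1}{-9428} = - \frac{1}{9428}$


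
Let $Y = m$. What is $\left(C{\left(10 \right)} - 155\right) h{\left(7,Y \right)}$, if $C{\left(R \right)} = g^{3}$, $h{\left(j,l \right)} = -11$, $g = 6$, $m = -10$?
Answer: $-671$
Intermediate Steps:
$Y = -10$
$C{\left(R \right)} = 216$ ($C{\left(R \right)} = 6^{3} = 216$)
$\left(C{\left(10 \right)} - 155\right) h{\left(7,Y \right)} = \left(216 - 155\right) \left(-11\right) = 61 \left(-11\right) = -671$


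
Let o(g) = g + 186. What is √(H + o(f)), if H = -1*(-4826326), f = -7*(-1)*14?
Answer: 3*√536290 ≈ 2197.0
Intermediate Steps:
f = 98 (f = 7*14 = 98)
H = 4826326
o(g) = 186 + g
√(H + o(f)) = √(4826326 + (186 + 98)) = √(4826326 + 284) = √4826610 = 3*√536290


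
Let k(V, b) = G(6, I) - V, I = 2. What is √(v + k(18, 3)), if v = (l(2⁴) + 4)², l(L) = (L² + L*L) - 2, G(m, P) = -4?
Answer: √264174 ≈ 513.98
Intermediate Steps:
l(L) = -2 + 2*L² (l(L) = (L² + L²) - 2 = 2*L² - 2 = -2 + 2*L²)
k(V, b) = -4 - V
v = 264196 (v = ((-2 + 2*(2⁴)²) + 4)² = ((-2 + 2*16²) + 4)² = ((-2 + 2*256) + 4)² = ((-2 + 512) + 4)² = (510 + 4)² = 514² = 264196)
√(v + k(18, 3)) = √(264196 + (-4 - 1*18)) = √(264196 + (-4 - 18)) = √(264196 - 22) = √264174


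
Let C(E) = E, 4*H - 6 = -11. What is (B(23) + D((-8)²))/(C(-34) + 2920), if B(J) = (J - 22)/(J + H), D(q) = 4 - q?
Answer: -2608/125541 ≈ -0.020774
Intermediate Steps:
H = -5/4 (H = 3/2 + (¼)*(-11) = 3/2 - 11/4 = -5/4 ≈ -1.2500)
B(J) = (-22 + J)/(-5/4 + J) (B(J) = (J - 22)/(J - 5/4) = (-22 + J)/(-5/4 + J))
(B(23) + D((-8)²))/(C(-34) + 2920) = (4*(-22 + 23)/(-5 + 4*23) + (4 - 1*(-8)²))/(-34 + 2920) = (4*1/(-5 + 92) + (4 - 1*64))/2886 = (4*1/87 + (4 - 64))*(1/2886) = (4*(1/87)*1 - 60)*(1/2886) = (4/87 - 60)*(1/2886) = -5216/87*1/2886 = -2608/125541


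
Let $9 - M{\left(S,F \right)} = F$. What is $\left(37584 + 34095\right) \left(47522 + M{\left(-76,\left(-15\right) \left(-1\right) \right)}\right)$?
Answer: $3405899364$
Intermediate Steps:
$M{\left(S,F \right)} = 9 - F$
$\left(37584 + 34095\right) \left(47522 + M{\left(-76,\left(-15\right) \left(-1\right) \right)}\right) = \left(37584 + 34095\right) \left(47522 + \left(9 - \left(-15\right) \left(-1\right)\right)\right) = 71679 \left(47522 + \left(9 - 15\right)\right) = 71679 \left(47522 - 6\right) = 71679 \cdot 47516 = 3405899364$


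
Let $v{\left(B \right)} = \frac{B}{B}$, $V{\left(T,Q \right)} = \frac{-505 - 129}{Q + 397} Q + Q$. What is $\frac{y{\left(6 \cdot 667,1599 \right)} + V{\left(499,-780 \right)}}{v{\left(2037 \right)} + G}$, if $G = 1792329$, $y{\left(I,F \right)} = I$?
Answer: $\frac{369753}{343231195} \approx 0.0010773$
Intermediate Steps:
$V{\left(T,Q \right)} = Q - \frac{634 Q}{397 + Q}$ ($V{\left(T,Q \right)} = - \frac{634}{397 + Q} Q + Q = - \frac{634 Q}{397 + Q} + Q = Q - \frac{634 Q}{397 + Q}$)
$v{\left(B \right)} = 1$
$\frac{y{\left(6 \cdot 667,1599 \right)} + V{\left(499,-780 \right)}}{v{\left(2037 \right)} + G} = \frac{6 \cdot 667 - \frac{780 \left(-237 - 780\right)}{397 - 780}}{1 + 1792329} = \frac{4002 - 780 \frac{1}{-383} \left(-1017\right)}{1792330} = \left(4002 - \left(- \frac{780}{383}\right) \left(-1017\right)\right) \frac{1}{1792330} = \left(4002 - \frac{793260}{383}\right) \frac{1}{1792330} = \frac{739506}{383} \cdot \frac{1}{1792330} = \frac{369753}{343231195}$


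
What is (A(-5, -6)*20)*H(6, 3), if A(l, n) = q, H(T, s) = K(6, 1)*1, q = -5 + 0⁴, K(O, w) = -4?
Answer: 400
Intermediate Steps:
q = -5 (q = -5 + 0 = -5)
H(T, s) = -4 (H(T, s) = -4*1 = -4)
A(l, n) = -5
(A(-5, -6)*20)*H(6, 3) = -5*20*(-4) = -100*(-4) = 400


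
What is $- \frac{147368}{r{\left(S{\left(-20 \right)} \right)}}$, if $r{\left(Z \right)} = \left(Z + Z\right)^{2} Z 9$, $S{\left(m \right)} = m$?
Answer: $\frac{18421}{36000} \approx 0.51169$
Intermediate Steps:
$r{\left(Z \right)} = 36 Z^{3}$ ($r{\left(Z \right)} = \left(2 Z\right)^{2} Z 9 = 4 Z^{2} Z 9 = 4 Z^{3} \cdot 9 = 36 Z^{3}$)
$- \frac{147368}{r{\left(S{\left(-20 \right)} \right)}} = - \frac{147368}{36 \left(-20\right)^{3}} = - \frac{147368}{36 \left(-8000\right)} = - \frac{147368}{-288000} = \left(-147368\right) \left(- \frac{1}{288000}\right) = \frac{18421}{36000}$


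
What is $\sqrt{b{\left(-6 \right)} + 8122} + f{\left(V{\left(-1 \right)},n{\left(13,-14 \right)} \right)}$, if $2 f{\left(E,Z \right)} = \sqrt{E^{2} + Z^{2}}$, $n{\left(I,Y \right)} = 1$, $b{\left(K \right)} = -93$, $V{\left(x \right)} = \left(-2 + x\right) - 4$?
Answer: $\sqrt{8029} + \frac{5 \sqrt{2}}{2} \approx 93.14$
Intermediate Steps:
$V{\left(x \right)} = -6 + x$
$f{\left(E,Z \right)} = \frac{\sqrt{E^{2} + Z^{2}}}{2}$
$\sqrt{b{\left(-6 \right)} + 8122} + f{\left(V{\left(-1 \right)},n{\left(13,-14 \right)} \right)} = \sqrt{-93 + 8122} + \frac{\sqrt{\left(-6 - 1\right)^{2} + 1^{2}}}{2} = \sqrt{8029} + \frac{\sqrt{\left(-7\right)^{2} + 1}}{2} = \sqrt{8029} + \frac{\sqrt{49 + 1}}{2} = \sqrt{8029} + \frac{\sqrt{50}}{2} = \sqrt{8029} + \frac{5 \sqrt{2}}{2}$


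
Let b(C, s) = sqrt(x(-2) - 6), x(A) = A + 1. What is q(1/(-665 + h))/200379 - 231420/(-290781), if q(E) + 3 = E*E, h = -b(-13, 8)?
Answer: (-2278446475828583*I + 6852579073690*sqrt(7))/(90636631554*(-31587*I + 95*sqrt(7))) ≈ 0.79584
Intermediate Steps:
x(A) = 1 + A
b(C, s) = I*sqrt(7) (b(C, s) = sqrt((1 - 2) - 6) = sqrt(-1 - 6) = sqrt(-7) = I*sqrt(7))
h = -I*sqrt(7) ≈ -2.6458*I
q(E) = -3 + E**2 (q(E) = -3 + E*E = -3 + E**2)
q(1/(-665 + h))/200379 - 231420/(-290781) = (-3 + (1/(-665 - I*sqrt(7)))**2)/200379 - 231420/(-290781) = (-3 + (-665 - I*sqrt(7))**(-2))*(1/200379) - 231420*(-1/290781) = (-1/66793 + 1/(200379*(-665 - I*sqrt(7))**2)) + 77140/96927 = 5152315093/6474045111 + 1/(200379*(-665 - I*sqrt(7))**2)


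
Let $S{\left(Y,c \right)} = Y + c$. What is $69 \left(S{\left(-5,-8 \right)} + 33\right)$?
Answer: $1380$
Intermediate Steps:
$69 \left(S{\left(-5,-8 \right)} + 33\right) = 69 \left(\left(-5 - 8\right) + 33\right) = 69 \left(-13 + 33\right) = 69 \cdot 20 = 1380$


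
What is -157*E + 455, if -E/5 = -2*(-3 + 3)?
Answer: 455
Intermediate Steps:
E = 0 (E = -(-10)*(-3 + 3) = -(-10)*0 = -5*0 = 0)
-157*E + 455 = -157*0 + 455 = 0 + 455 = 455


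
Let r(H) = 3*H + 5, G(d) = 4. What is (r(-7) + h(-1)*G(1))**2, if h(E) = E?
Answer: 400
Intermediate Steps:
r(H) = 5 + 3*H
(r(-7) + h(-1)*G(1))**2 = ((5 + 3*(-7)) - 1*4)**2 = ((5 - 21) - 4)**2 = (-16 - 4)**2 = (-20)**2 = 400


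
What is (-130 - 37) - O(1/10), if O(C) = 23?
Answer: -190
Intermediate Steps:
(-130 - 37) - O(1/10) = (-130 - 37) - 1*23 = -167 - 23 = -190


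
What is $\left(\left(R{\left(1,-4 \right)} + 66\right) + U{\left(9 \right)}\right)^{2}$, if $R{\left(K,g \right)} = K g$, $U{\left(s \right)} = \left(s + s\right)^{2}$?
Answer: $148996$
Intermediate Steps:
$U{\left(s \right)} = 4 s^{2}$ ($U{\left(s \right)} = \left(2 s\right)^{2} = 4 s^{2}$)
$\left(\left(R{\left(1,-4 \right)} + 66\right) + U{\left(9 \right)}\right)^{2} = \left(\left(1 \left(-4\right) + 66\right) + 4 \cdot 9^{2}\right)^{2} = \left(\left(-4 + 66\right) + 4 \cdot 81\right)^{2} = \left(62 + 324\right)^{2} = 386^{2} = 148996$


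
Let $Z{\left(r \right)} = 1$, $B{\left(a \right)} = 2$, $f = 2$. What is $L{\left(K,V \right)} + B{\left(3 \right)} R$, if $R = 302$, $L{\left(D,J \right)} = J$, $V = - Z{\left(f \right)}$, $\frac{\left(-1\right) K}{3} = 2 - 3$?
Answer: $603$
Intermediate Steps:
$K = 3$ ($K = - 3 \left(2 - 3\right) = \left(-3\right) \left(-1\right) = 3$)
$V = -1$ ($V = \left(-1\right) 1 = -1$)
$L{\left(K,V \right)} + B{\left(3 \right)} R = -1 + 2 \cdot 302 = -1 + 604 = 603$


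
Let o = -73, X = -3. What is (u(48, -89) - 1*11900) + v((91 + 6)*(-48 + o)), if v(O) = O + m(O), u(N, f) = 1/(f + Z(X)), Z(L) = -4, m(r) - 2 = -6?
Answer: -2198614/93 ≈ -23641.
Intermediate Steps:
m(r) = -4 (m(r) = 2 - 6 = -4)
u(N, f) = 1/(-4 + f) (u(N, f) = 1/(f - 4) = 1/(-4 + f))
v(O) = -4 + O (v(O) = O - 4 = -4 + O)
(u(48, -89) - 1*11900) + v((91 + 6)*(-48 + o)) = (1/(-4 - 89) - 1*11900) + (-4 + (91 + 6)*(-48 - 73)) = (1/(-93) - 11900) + (-4 + 97*(-121)) = (-1/93 - 11900) + (-4 - 11737) = -1106701/93 - 11741 = -2198614/93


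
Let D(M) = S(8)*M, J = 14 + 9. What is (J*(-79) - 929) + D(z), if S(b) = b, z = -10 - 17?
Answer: -2962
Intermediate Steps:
z = -27
J = 23
D(M) = 8*M
(J*(-79) - 929) + D(z) = (23*(-79) - 929) + 8*(-27) = (-1817 - 929) - 216 = -2746 - 216 = -2962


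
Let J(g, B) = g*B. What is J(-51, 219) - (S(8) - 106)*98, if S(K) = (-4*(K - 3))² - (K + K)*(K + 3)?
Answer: -22733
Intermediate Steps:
J(g, B) = B*g
S(K) = (12 - 4*K)² - 2*K*(3 + K) (S(K) = (-4*(-3 + K))² - 2*K*(3 + K) = (12 - 4*K)² - 2*K*(3 + K))
J(-51, 219) - (S(8) - 106)*98 = 219*(-51) - ((144 - 102*8 + 14*8²) - 106)*98 = -11169 - ((144 - 816 + 14*64) - 106)*98 = -11169 - ((144 - 816 + 896) - 106)*98 = -11169 - (224 - 106)*98 = -11169 - 118*98 = -11169 - 1*11564 = -11169 - 11564 = -22733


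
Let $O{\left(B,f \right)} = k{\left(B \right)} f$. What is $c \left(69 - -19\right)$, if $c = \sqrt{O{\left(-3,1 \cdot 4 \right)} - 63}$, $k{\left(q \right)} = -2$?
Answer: $88 i \sqrt{71} \approx 741.5 i$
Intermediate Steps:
$O{\left(B,f \right)} = - 2 f$
$c = i \sqrt{71}$ ($c = \sqrt{- 2 \cdot 1 \cdot 4 - 63} = \sqrt{\left(-2\right) 4 - 63} = \sqrt{-8 - 63} = \sqrt{-71} = i \sqrt{71} \approx 8.4261 i$)
$c \left(69 - -19\right) = i \sqrt{71} \left(69 - -19\right) = i \sqrt{71} \left(69 + \left(-56 + 75\right)\right) = i \sqrt{71} \left(69 + 19\right) = i \sqrt{71} \cdot 88 = 88 i \sqrt{71}$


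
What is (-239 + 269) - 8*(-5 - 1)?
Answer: 78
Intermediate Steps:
(-239 + 269) - 8*(-5 - 1) = 30 - 8*(-6) = 30 + 48 = 78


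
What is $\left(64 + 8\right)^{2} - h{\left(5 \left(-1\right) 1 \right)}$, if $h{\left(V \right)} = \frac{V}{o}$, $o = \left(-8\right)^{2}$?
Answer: $\frac{331781}{64} \approx 5184.1$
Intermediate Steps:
$o = 64$
$h{\left(V \right)} = \frac{V}{64}$
$\left(64 + 8\right)^{2} - h{\left(5 \left(-1\right) 1 \right)} = \left(64 + 8\right)^{2} - \frac{5 \left(-1\right) 1}{64} = 72^{2} - \frac{\left(-5\right) 1}{64} = 5184 - \frac{1}{64} \left(-5\right) = 5184 - - \frac{5}{64} = 5184 + \frac{5}{64} = \frac{331781}{64}$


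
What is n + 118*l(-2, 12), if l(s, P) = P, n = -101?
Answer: 1315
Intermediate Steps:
n + 118*l(-2, 12) = -101 + 118*12 = -101 + 1416 = 1315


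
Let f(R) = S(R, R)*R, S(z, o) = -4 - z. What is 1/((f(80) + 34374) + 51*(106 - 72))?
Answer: 1/29388 ≈ 3.4028e-5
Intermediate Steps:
f(R) = R*(-4 - R) (f(R) = (-4 - R)*R = R*(-4 - R))
1/((f(80) + 34374) + 51*(106 - 72)) = 1/((-1*80*(4 + 80) + 34374) + 51*(106 - 72)) = 1/((-1*80*84 + 34374) + 51*34) = 1/((-6720 + 34374) + 1734) = 1/(27654 + 1734) = 1/29388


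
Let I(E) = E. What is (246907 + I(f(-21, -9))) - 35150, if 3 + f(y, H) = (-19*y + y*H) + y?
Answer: 212321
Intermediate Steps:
f(y, H) = -3 - 18*y + H*y (f(y, H) = -3 + ((-19*y + y*H) + y) = -3 + ((-19*y + H*y) + y) = -3 + (-18*y + H*y) = -3 - 18*y + H*y)
(246907 + I(f(-21, -9))) - 35150 = (246907 + (-3 - 18*(-21) - 9*(-21))) - 35150 = (246907 + (-3 + 378 + 189)) - 35150 = (246907 + 564) - 35150 = 247471 - 35150 = 212321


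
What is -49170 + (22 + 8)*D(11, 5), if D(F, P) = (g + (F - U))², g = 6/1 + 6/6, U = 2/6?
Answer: -119420/3 ≈ -39807.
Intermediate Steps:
U = ⅓ (U = 2*(⅙) = ⅓ ≈ 0.33333)
g = 7 (g = 6*1 + 6*(⅙) = 6 + 1 = 7)
D(F, P) = (20/3 + F)² (D(F, P) = (7 + (F - 1*⅓))² = (7 + (F - ⅓))² = (7 + (-⅓ + F))² = (20/3 + F)²)
-49170 + (22 + 8)*D(11, 5) = -49170 + (22 + 8)*((20 + 3*11)²/9) = -49170 + 30*((20 + 33)²/9) = -49170 + 30*((⅑)*53²) = -49170 + 30*((⅑)*2809) = -49170 + 30*(2809/9) = -49170 + 28090/3 = -119420/3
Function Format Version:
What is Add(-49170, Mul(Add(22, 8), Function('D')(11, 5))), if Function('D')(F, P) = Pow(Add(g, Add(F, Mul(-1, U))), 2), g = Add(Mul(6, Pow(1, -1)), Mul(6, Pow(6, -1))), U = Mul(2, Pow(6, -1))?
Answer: Rational(-119420, 3) ≈ -39807.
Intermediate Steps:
U = Rational(1, 3) (U = Mul(2, Rational(1, 6)) = Rational(1, 3) ≈ 0.33333)
g = 7 (g = Add(Mul(6, 1), Mul(6, Rational(1, 6))) = Add(6, 1) = 7)
Function('D')(F, P) = Pow(Add(Rational(20, 3), F), 2) (Function('D')(F, P) = Pow(Add(7, Add(F, Mul(-1, Rational(1, 3)))), 2) = Pow(Add(7, Add(F, Rational(-1, 3))), 2) = Pow(Add(7, Add(Rational(-1, 3), F)), 2) = Pow(Add(Rational(20, 3), F), 2))
Add(-49170, Mul(Add(22, 8), Function('D')(11, 5))) = Add(-49170, Mul(Add(22, 8), Mul(Rational(1, 9), Pow(Add(20, Mul(3, 11)), 2)))) = Add(-49170, Mul(30, Mul(Rational(1, 9), Pow(Add(20, 33), 2)))) = Add(-49170, Mul(30, Mul(Rational(1, 9), Pow(53, 2)))) = Add(-49170, Mul(30, Mul(Rational(1, 9), 2809))) = Add(-49170, Mul(30, Rational(2809, 9))) = Add(-49170, Rational(28090, 3)) = Rational(-119420, 3)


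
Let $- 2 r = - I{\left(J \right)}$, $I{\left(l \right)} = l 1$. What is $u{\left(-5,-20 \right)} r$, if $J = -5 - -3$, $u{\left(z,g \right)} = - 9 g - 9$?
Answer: $-171$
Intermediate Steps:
$u{\left(z,g \right)} = -9 - 9 g$
$J = -2$ ($J = -5 + 3 = -2$)
$I{\left(l \right)} = l$
$r = -1$ ($r = - \frac{\left(-1\right) \left(-2\right)}{2} = \left(- \frac{1}{2}\right) 2 = -1$)
$u{\left(-5,-20 \right)} r = \left(-9 - -180\right) \left(-1\right) = \left(-9 + 180\right) \left(-1\right) = 171 \left(-1\right) = -171$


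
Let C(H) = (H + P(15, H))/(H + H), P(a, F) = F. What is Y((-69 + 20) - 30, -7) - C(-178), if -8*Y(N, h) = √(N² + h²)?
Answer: -1 - √6290/8 ≈ -10.914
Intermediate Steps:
Y(N, h) = -√(N² + h²)/8
C(H) = 1 (C(H) = (H + H)/(H + H) = (2*H)/((2*H)) = (2*H)*(1/(2*H)) = 1)
Y((-69 + 20) - 30, -7) - C(-178) = -√(((-69 + 20) - 30)² + (-7)²)/8 - 1*1 = -√((-49 - 30)² + 49)/8 - 1 = -√((-79)² + 49)/8 - 1 = -√(6241 + 49)/8 - 1 = -√6290/8 - 1 = -1 - √6290/8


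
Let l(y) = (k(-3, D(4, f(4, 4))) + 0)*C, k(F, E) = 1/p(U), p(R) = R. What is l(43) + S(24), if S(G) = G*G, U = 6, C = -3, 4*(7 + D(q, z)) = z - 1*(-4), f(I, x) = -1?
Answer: 1151/2 ≈ 575.50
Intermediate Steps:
D(q, z) = -6 + z/4 (D(q, z) = -7 + (z - 1*(-4))/4 = -7 + (z + 4)/4 = -7 + (4 + z)/4 = -7 + (1 + z/4) = -6 + z/4)
S(G) = G²
k(F, E) = ⅙ (k(F, E) = 1/6 = ⅙)
l(y) = -½ (l(y) = (⅙ + 0)*(-3) = (⅙)*(-3) = -½)
l(43) + S(24) = -½ + 24² = -½ + 576 = 1151/2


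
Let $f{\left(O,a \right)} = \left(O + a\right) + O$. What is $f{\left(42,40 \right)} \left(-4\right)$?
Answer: $-496$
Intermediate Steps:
$f{\left(O,a \right)} = a + 2 O$
$f{\left(42,40 \right)} \left(-4\right) = \left(40 + 2 \cdot 42\right) \left(-4\right) = \left(40 + 84\right) \left(-4\right) = 124 \left(-4\right) = -496$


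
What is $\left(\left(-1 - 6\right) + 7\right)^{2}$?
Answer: $0$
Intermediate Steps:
$\left(\left(-1 - 6\right) + 7\right)^{2} = \left(-7 + 7\right)^{2} = 0^{2} = 0$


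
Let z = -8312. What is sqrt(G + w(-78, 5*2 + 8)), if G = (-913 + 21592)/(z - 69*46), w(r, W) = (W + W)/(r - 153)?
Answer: 3*I*sqrt(170016863170)/884422 ≈ 1.3986*I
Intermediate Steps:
w(r, W) = 2*W/(-153 + r) (w(r, W) = (2*W)/(-153 + r) = 2*W/(-153 + r))
G = -20679/11486 (G = (-913 + 21592)/(-8312 - 69*46) = 20679/(-8312 - 3174) = 20679/(-11486) = 20679*(-1/11486) = -20679/11486 ≈ -1.8004)
sqrt(G + w(-78, 5*2 + 8)) = sqrt(-20679/11486 + 2*(5*2 + 8)/(-153 - 78)) = sqrt(-20679/11486 + 2*(10 + 8)/(-231)) = sqrt(-20679/11486 + 2*18*(-1/231)) = sqrt(-20679/11486 - 12/77) = sqrt(-1730115/884422) = 3*I*sqrt(170016863170)/884422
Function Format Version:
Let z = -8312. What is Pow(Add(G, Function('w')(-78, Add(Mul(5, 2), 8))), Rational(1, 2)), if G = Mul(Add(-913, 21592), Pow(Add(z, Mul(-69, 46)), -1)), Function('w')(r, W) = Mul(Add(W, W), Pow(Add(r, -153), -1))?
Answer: Mul(Rational(3, 884422), I, Pow(170016863170, Rational(1, 2))) ≈ Mul(1.3986, I)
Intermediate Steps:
Function('w')(r, W) = Mul(2, W, Pow(Add(-153, r), -1)) (Function('w')(r, W) = Mul(Mul(2, W), Pow(Add(-153, r), -1)) = Mul(2, W, Pow(Add(-153, r), -1)))
G = Rational(-20679, 11486) (G = Mul(Add(-913, 21592), Pow(Add(-8312, Mul(-69, 46)), -1)) = Mul(20679, Pow(Add(-8312, -3174), -1)) = Mul(20679, Pow(-11486, -1)) = Mul(20679, Rational(-1, 11486)) = Rational(-20679, 11486) ≈ -1.8004)
Pow(Add(G, Function('w')(-78, Add(Mul(5, 2), 8))), Rational(1, 2)) = Pow(Add(Rational(-20679, 11486), Mul(2, Add(Mul(5, 2), 8), Pow(Add(-153, -78), -1))), Rational(1, 2)) = Pow(Add(Rational(-20679, 11486), Mul(2, Add(10, 8), Pow(-231, -1))), Rational(1, 2)) = Pow(Add(Rational(-20679, 11486), Mul(2, 18, Rational(-1, 231))), Rational(1, 2)) = Pow(Add(Rational(-20679, 11486), Rational(-12, 77)), Rational(1, 2)) = Pow(Rational(-1730115, 884422), Rational(1, 2)) = Mul(Rational(3, 884422), I, Pow(170016863170, Rational(1, 2)))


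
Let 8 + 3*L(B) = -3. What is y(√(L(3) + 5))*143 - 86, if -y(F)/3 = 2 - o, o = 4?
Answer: 772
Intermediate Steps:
L(B) = -11/3 (L(B) = -8/3 + (⅓)*(-3) = -8/3 - 1 = -11/3)
y(F) = 6 (y(F) = -3*(2 - 1*4) = -3*(2 - 4) = -3*(-2) = 6)
y(√(L(3) + 5))*143 - 86 = 6*143 - 86 = 858 - 86 = 772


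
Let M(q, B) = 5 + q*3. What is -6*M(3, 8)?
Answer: -84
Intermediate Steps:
M(q, B) = 5 + 3*q
-6*M(3, 8) = -6*(5 + 3*3) = -6*(5 + 9) = -6*14 = -84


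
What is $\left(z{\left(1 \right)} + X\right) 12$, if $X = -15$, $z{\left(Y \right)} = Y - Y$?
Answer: $-180$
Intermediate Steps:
$z{\left(Y \right)} = 0$
$\left(z{\left(1 \right)} + X\right) 12 = \left(0 - 15\right) 12 = \left(-15\right) 12 = -180$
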